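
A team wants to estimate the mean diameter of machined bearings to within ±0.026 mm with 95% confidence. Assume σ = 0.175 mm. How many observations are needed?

For a mean, the margin of error is E = z·σ/√n, so n = (zσ/E)².
At 95% confidence, z = 1.960.
n = (1.960 × 0.175 / 0.026)² = 174.04
Round up: n = 175.

175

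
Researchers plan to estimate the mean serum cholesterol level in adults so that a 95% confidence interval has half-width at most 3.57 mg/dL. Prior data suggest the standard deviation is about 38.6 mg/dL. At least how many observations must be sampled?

For a mean, the margin of error is E = z·σ/√n, so n = (zσ/E)².
At 95% confidence, z = 1.960.
n = (1.960 × 38.6 / 3.57)² = 449.11
Round up: n = 450.

450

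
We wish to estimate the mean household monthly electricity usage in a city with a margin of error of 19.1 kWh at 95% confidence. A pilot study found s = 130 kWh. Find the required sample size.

For a mean, the margin of error is E = z·σ/√n, so n = (zσ/E)².
At 95% confidence, z = 1.960.
n = (1.960 × 130 / 19.1)² = 177.96
Round up: n = 178.

178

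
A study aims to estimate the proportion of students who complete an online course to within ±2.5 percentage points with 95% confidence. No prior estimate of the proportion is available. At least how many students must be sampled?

n = 1537

For a proportion with margin E = 0.025 at 95% confidence, z = 1.960.
With no prior estimate, use p = 0.5, which maximizes p(1−p) at 0.25.
n = 0.25 × (z/E)² = 0.25 × (1.960/0.025)² = 1536.64
Round up: n = 1537.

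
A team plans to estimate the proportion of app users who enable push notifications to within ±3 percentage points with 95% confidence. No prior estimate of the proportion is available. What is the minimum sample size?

1068

For a proportion with margin E = 0.03 at 95% confidence, z = 1.960.
With no prior estimate, use p = 0.5, which maximizes p(1−p) at 0.25.
n = 0.25 × (z/E)² = 0.25 × (1.960/0.03)² = 1067.11
Round up: n = 1068.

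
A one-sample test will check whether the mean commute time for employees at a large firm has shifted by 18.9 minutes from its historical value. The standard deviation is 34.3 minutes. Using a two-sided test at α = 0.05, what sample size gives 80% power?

26

For a one-sample z-test, n = ((z_{α/2} + z_β)·σ/δ)².
z_{α/2} = 1.960 (two-sided α = 0.05); z_β = 0.842 (power 80% → β = 0.2).
n = (2.802 × 34.3 / 18.9)² = 25.86
Round up: n = 26.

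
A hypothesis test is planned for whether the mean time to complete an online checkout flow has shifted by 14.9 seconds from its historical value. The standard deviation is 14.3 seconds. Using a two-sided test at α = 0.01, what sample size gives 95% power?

For a one-sample z-test, n = ((z_{α/2} + z_β)·σ/δ)².
z_{α/2} = 2.576 (two-sided α = 0.01); z_β = 1.645 (power 95% → β = 0.05).
n = (4.221 × 14.3 / 14.9)² = 16.41
Round up: n = 17.

17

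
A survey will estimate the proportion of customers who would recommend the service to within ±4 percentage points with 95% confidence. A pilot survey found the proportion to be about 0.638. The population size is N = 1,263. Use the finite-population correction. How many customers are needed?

For a proportion with margin E = 0.04 at 95% confidence, z = 1.960.
n = p̂(1−p̂)(z/E)² = 0.638 × 0.362 × (1.960/0.04)² = 554.53 — call this n₀.
Finite-population correction with N = 1,263: n = n₀ / (1 + (n₀−1)/N) = 554.53 / 1.438 = 385.63
Round up: n = 386.

n = 386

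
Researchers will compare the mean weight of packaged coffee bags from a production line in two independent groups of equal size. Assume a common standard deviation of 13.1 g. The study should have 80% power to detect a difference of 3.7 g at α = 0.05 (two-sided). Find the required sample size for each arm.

For two equal groups, n per group = 2·((z_{α/2} + z_β)·σ/δ)².
z_{α/2} = 1.960; z_β = 0.842 (power 80%).
n = 2 × (2.802 × 13.1 / 3.7)² = 2 × 98.42 = 196.84
Round up: n = 197 per group.

197 per group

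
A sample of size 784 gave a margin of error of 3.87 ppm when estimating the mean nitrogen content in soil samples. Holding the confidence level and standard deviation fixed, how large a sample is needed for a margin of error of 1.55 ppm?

Margin of error scales as 1/√n, so n₂ = n₁·(E₁/E₂)².
n₂ = 784 × (3.87/1.55)² = 784 × 6.234 = 4887.46
Round up: n₂ = 4888.

4888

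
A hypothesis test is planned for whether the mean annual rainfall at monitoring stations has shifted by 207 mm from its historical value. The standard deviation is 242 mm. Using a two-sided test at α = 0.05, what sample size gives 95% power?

For a one-sample z-test, n = ((z_{α/2} + z_β)·σ/δ)².
z_{α/2} = 1.960 (two-sided α = 0.05); z_β = 1.645 (power 95% → β = 0.05).
n = (3.605 × 242 / 207)² = 17.76
Round up: n = 18.

18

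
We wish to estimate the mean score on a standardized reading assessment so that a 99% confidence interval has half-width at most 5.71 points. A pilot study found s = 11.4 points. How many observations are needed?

27

For a mean, the margin of error is E = z·σ/√n, so n = (zσ/E)².
At 99% confidence, z = 2.576.
n = (2.576 × 11.4 / 5.71)² = 26.45
Round up: n = 27.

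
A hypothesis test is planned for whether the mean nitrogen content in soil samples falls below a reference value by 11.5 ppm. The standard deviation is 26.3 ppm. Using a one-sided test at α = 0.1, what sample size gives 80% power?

24

For a one-sample z-test, n = ((z_α + z_β)·σ/δ)².
z_α = 1.282 (one-sided α = 0.1); z_β = 0.842 (power 80% → β = 0.2).
n = (2.124 × 26.3 / 11.5)² = 23.60
Round up: n = 24.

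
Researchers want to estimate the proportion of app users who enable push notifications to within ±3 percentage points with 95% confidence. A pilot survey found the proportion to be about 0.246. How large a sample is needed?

792

For a proportion with margin E = 0.03 at 95% confidence, z = 1.960.
n = p̂(1−p̂)(z/E)² = 0.246 × 0.754 × (1.960/0.03)² = 791.73
Round up: n = 792.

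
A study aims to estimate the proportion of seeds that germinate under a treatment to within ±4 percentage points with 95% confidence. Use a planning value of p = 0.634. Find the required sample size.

558

For a proportion with margin E = 0.04 at 95% confidence, z = 1.960.
n = p̂(1−p̂)(z/E)² = 0.634 × 0.366 × (1.960/0.04)² = 557.14
Round up: n = 558.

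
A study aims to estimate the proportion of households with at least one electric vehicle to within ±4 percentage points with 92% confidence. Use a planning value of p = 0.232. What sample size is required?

342

For a proportion with margin E = 0.04 at 92% confidence, z = 1.751.
n = p̂(1−p̂)(z/E)² = 0.232 × 0.768 × (1.751/0.04)² = 341.43
Round up: n = 342.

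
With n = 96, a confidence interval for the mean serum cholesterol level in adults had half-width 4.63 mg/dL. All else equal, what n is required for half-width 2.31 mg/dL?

386

Margin of error scales as 1/√n, so n₂ = n₁·(E₁/E₂)².
n₂ = 96 × (4.63/2.31)² = 96 × 4.017 = 385.63
Round up: n₂ = 386.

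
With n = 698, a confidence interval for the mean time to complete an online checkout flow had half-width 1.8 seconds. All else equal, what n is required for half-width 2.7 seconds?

n = 311

Margin of error scales as 1/√n, so n₂ = n₁·(E₁/E₂)².
n₂ = 698 × (1.8/2.7)² = 698 × 0.4444 = 310.19
Round up: n₂ = 311.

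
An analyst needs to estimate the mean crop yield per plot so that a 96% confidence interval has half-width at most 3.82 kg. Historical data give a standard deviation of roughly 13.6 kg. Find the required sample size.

For a mean, the margin of error is E = z·σ/√n, so n = (zσ/E)².
At 96% confidence, z = 2.054.
n = (2.054 × 13.6 / 3.82)² = 53.48
Round up: n = 54.

n = 54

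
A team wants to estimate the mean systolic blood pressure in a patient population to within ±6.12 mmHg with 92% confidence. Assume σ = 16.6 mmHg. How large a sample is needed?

n = 23

For a mean, the margin of error is E = z·σ/√n, so n = (zσ/E)².
At 92% confidence, z = 1.751.
n = (1.751 × 16.6 / 6.12)² = 22.56
Round up: n = 23.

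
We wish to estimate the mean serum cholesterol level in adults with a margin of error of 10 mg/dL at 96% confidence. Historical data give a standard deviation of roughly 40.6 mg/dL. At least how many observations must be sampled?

For a mean, the margin of error is E = z·σ/√n, so n = (zσ/E)².
At 96% confidence, z = 2.054.
n = (2.054 × 40.6 / 10)² = 69.54
Round up: n = 70.

70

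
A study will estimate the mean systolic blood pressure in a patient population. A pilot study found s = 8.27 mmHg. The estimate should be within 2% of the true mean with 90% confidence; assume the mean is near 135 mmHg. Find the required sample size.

For a mean, the margin of error is E = z·σ/√n, so n = (zσ/E)².
At 90% confidence, z = 1.645.
E = 2% of 135 = 2.7 mmHg.
n = (1.645 × 8.27 / 2.7)² = 25.39
Round up: n = 26.

26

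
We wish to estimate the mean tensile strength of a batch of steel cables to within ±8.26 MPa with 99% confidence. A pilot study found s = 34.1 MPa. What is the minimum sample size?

For a mean, the margin of error is E = z·σ/√n, so n = (zσ/E)².
At 99% confidence, z = 2.576.
n = (2.576 × 34.1 / 8.26)² = 113.09
Round up: n = 114.

114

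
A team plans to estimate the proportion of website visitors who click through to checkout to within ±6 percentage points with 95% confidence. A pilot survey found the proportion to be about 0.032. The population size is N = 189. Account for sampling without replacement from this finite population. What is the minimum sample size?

29

For a proportion with margin E = 0.06 at 95% confidence, z = 1.960.
n = p̂(1−p̂)(z/E)² = 0.032 × 0.968 × (1.960/0.06)² = 33.05 — call this n₀.
Finite-population correction with N = 189: n = n₀ / (1 + (n₀−1)/N) = 33.05 / 1.17 = 28.25
Round up: n = 29.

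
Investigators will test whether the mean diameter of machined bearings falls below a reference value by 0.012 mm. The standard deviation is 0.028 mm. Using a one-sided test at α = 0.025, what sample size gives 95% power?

71

For a one-sample z-test, n = ((z_α + z_β)·σ/δ)².
z_α = 1.960 (one-sided α = 0.025); z_β = 1.645 (power 95% → β = 0.05).
n = (3.605 × 0.028 / 0.012)² = 70.76
Round up: n = 71.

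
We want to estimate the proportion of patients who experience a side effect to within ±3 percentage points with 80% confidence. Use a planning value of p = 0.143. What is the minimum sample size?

For a proportion with margin E = 0.03 at 80% confidence, z = 1.282.
n = p̂(1−p̂)(z/E)² = 0.143 × 0.857 × (1.282/0.03)² = 223.80
Round up: n = 224.

n = 224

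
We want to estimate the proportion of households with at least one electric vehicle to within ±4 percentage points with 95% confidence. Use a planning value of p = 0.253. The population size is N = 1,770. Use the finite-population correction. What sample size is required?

For a proportion with margin E = 0.04 at 95% confidence, z = 1.960.
n = p̂(1−p̂)(z/E)² = 0.253 × 0.747 × (1.960/0.04)² = 453.77 — call this n₀.
Finite-population correction with N = 1,770: n = n₀ / (1 + (n₀−1)/N) = 453.77 / 1.256 = 361.28
Round up: n = 362.

362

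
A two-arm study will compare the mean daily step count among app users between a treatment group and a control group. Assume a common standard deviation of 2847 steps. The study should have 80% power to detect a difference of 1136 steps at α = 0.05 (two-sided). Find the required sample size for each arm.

99 per group

For two equal groups, n per group = 2·((z_{α/2} + z_β)·σ/δ)².
z_{α/2} = 1.960; z_β = 0.842 (power 80%).
n = 2 × (2.802 × 2847 / 1136)² = 2 × 49.31 = 98.62
Round up: n = 99 per group.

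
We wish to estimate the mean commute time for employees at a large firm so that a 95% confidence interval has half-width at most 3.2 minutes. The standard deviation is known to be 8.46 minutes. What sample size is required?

27

For a mean, the margin of error is E = z·σ/√n, so n = (zσ/E)².
At 95% confidence, z = 1.960.
n = (1.960 × 8.46 / 3.2)² = 26.85
Round up: n = 27.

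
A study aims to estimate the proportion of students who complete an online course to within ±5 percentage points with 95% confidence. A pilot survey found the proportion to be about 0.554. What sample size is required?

n = 380

For a proportion with margin E = 0.05 at 95% confidence, z = 1.960.
n = p̂(1−p̂)(z/E)² = 0.554 × 0.446 × (1.960/0.05)² = 379.68
Round up: n = 380.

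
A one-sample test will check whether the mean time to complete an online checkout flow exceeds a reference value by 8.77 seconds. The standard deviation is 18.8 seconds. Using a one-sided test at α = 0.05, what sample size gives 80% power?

For a one-sample z-test, n = ((z_α + z_β)·σ/δ)².
z_α = 1.645 (one-sided α = 0.05); z_β = 0.842 (power 80% → β = 0.2).
n = (2.487 × 18.8 / 8.77)² = 28.42
Round up: n = 29.

n = 29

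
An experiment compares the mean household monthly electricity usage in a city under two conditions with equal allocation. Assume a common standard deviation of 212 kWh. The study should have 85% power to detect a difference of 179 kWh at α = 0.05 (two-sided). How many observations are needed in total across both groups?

For two equal groups, n per group = 2·((z_{α/2} + z_β)·σ/δ)².
z_{α/2} = 1.960; z_β = 1.036 (power 85%).
n = 2 × (2.996 × 212 / 179)² = 2 × 12.59 = 25.18
Round up: n = 26 per group.
Total across both groups: 2 × 26 = 52.

52 total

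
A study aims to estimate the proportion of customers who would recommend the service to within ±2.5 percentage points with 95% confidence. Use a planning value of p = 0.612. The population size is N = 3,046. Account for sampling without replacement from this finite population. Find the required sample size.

For a proportion with margin E = 0.025 at 95% confidence, z = 1.960.
n = p̂(1−p̂)(z/E)² = 0.612 × 0.388 × (1.960/0.025)² = 1459.54 — call this n₀.
Finite-population correction with N = 3,046: n = n₀ / (1 + (n₀−1)/N) = 1459.54 / 1.479 = 986.84
Round up: n = 987.

987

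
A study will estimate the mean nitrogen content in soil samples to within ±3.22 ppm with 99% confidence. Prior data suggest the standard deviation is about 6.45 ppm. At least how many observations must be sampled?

27

For a mean, the margin of error is E = z·σ/√n, so n = (zσ/E)².
At 99% confidence, z = 2.576.
n = (2.576 × 6.45 / 3.22)² = 26.63
Round up: n = 27.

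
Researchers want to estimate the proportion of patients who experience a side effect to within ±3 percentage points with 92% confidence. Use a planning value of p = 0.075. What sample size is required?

For a proportion with margin E = 0.03 at 92% confidence, z = 1.751.
n = p̂(1−p̂)(z/E)² = 0.075 × 0.925 × (1.751/0.03)² = 236.34
Round up: n = 237.

n = 237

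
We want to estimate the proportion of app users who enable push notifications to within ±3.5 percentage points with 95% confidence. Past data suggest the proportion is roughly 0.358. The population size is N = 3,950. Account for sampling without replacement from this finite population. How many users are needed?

For a proportion with margin E = 0.035 at 95% confidence, z = 1.960.
n = p̂(1−p̂)(z/E)² = 0.358 × 0.642 × (1.960/0.035)² = 720.77 — call this n₀.
Finite-population correction with N = 3,950: n = n₀ / (1 + (n₀−1)/N) = 720.77 / 1.182 = 609.79
Round up: n = 610.

610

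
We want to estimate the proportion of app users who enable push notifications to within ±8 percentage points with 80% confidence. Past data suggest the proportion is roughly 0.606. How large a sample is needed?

62

For a proportion with margin E = 0.08 at 80% confidence, z = 1.282.
n = p̂(1−p̂)(z/E)² = 0.606 × 0.394 × (1.282/0.08)² = 61.31
Round up: n = 62.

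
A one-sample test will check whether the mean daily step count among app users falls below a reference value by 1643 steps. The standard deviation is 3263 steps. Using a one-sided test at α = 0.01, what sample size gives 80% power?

For a one-sample z-test, n = ((z_α + z_β)·σ/δ)².
z_α = 2.326 (one-sided α = 0.01); z_β = 0.842 (power 80% → β = 0.2).
n = (3.168 × 3263 / 1643)² = 39.58
Round up: n = 40.

40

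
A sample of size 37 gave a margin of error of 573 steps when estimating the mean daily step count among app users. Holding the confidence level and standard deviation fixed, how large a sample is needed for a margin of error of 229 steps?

n = 232

Margin of error scales as 1/√n, so n₂ = n₁·(E₁/E₂)².
n₂ = 37 × (573/229)² = 37 × 6.261 = 231.66
Round up: n₂ = 232.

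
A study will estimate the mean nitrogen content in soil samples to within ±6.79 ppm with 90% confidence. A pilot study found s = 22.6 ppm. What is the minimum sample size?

For a mean, the margin of error is E = z·σ/√n, so n = (zσ/E)².
At 90% confidence, z = 1.645.
n = (1.645 × 22.6 / 6.79)² = 29.98
Round up: n = 30.

30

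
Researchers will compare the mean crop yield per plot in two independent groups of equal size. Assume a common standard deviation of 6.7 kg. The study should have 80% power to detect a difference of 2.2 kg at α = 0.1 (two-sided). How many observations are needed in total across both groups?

230 total

For two equal groups, n per group = 2·((z_{α/2} + z_β)·σ/δ)².
z_{α/2} = 1.645; z_β = 0.842 (power 80%).
n = 2 × (2.487 × 6.7 / 2.2)² = 2 × 57.37 = 114.74
Round up: n = 115 per group.
Total across both groups: 2 × 115 = 230.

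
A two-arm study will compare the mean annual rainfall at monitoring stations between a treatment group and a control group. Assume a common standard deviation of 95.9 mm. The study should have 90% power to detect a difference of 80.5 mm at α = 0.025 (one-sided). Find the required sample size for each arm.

30 per group

For two equal groups, n per group = 2·((z_α + z_β)·σ/δ)².
z_α = 1.960; z_β = 1.282 (power 90%).
n = 2 × (3.242 × 95.9 / 80.5)² = 2 × 14.92 = 29.84
Round up: n = 30 per group.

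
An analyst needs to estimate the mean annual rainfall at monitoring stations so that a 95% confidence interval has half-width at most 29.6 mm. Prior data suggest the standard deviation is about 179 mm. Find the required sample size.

141

For a mean, the margin of error is E = z·σ/√n, so n = (zσ/E)².
At 95% confidence, z = 1.960.
n = (1.960 × 179 / 29.6)² = 140.49
Round up: n = 141.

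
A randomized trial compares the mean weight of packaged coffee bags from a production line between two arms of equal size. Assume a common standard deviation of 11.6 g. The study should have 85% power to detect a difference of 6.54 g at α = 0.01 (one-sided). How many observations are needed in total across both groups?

144 total

For two equal groups, n per group = 2·((z_α + z_β)·σ/δ)².
z_α = 2.326; z_β = 1.036 (power 85%).
n = 2 × (3.362 × 11.6 / 6.54)² = 2 × 35.56 = 71.12
Round up: n = 72 per group.
Total across both groups: 2 × 72 = 144.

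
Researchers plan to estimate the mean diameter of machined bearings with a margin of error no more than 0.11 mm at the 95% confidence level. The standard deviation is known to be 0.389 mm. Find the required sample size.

n = 49

For a mean, the margin of error is E = z·σ/√n, so n = (zσ/E)².
At 95% confidence, z = 1.960.
n = (1.960 × 0.389 / 0.11)² = 48.04
Round up: n = 49.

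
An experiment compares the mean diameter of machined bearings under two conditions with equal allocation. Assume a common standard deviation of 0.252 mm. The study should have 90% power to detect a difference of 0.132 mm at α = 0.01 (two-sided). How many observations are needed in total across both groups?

For two equal groups, n per group = 2·((z_{α/2} + z_β)·σ/δ)².
z_{α/2} = 2.576; z_β = 1.282 (power 90%).
n = 2 × (3.858 × 0.252 / 0.132)² = 2 × 54.25 = 108.50
Round up: n = 109 per group.
Total across both groups: 2 × 109 = 218.

218 total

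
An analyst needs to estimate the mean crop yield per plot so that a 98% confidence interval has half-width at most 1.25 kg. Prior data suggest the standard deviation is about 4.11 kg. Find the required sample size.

For a mean, the margin of error is E = z·σ/√n, so n = (zσ/E)².
At 98% confidence, z = 2.326.
n = (2.326 × 4.11 / 1.25)² = 58.49
Round up: n = 59.

59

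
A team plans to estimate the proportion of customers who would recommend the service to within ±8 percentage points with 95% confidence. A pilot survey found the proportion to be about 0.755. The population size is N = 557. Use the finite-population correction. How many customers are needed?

93

For a proportion with margin E = 0.08 at 95% confidence, z = 1.960.
n = p̂(1−p̂)(z/E)² = 0.755 × 0.245 × (1.960/0.08)² = 111.03 — call this n₀.
Finite-population correction with N = 557: n = n₀ / (1 + (n₀−1)/N) = 111.03 / 1.198 = 92.68
Round up: n = 93.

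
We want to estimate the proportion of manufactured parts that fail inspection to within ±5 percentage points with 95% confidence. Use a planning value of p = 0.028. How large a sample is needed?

For a proportion with margin E = 0.05 at 95% confidence, z = 1.960.
n = p̂(1−p̂)(z/E)² = 0.028 × 0.972 × (1.960/0.05)² = 41.82
Round up: n = 42.

n = 42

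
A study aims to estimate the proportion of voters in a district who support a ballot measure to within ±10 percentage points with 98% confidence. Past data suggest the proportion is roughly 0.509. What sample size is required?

136

For a proportion with margin E = 0.1 at 98% confidence, z = 2.326.
n = p̂(1−p̂)(z/E)² = 0.509 × 0.491 × (2.326/0.1)² = 135.21
Round up: n = 136.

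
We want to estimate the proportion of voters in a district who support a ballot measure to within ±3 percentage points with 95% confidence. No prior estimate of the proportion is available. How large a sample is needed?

For a proportion with margin E = 0.03 at 95% confidence, z = 1.960.
With no prior estimate, use p = 0.5, which maximizes p(1−p) at 0.25.
n = 0.25 × (z/E)² = 0.25 × (1.960/0.03)² = 1067.11
Round up: n = 1068.

1068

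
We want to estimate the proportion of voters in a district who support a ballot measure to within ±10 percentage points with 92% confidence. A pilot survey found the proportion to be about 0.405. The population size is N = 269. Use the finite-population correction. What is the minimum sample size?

For a proportion with margin E = 0.1 at 92% confidence, z = 1.751.
n = p̂(1−p̂)(z/E)² = 0.405 × 0.595 × (1.751/0.1)² = 73.88 — call this n₀.
Finite-population correction with N = 269: n = n₀ / (1 + (n₀−1)/N) = 73.88 / 1.271 = 58.13
Round up: n = 59.

59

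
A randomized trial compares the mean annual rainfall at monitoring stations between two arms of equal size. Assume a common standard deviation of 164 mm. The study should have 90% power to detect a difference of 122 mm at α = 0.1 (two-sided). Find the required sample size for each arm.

For two equal groups, n per group = 2·((z_{α/2} + z_β)·σ/δ)².
z_{α/2} = 1.645; z_β = 1.282 (power 90%).
n = 2 × (2.927 × 164 / 122)² = 2 × 15.48 = 30.96
Round up: n = 31 per group.

31 per group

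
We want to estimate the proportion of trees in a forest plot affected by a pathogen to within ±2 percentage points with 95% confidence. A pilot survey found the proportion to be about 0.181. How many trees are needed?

For a proportion with margin E = 0.02 at 95% confidence, z = 1.960.
n = p̂(1−p̂)(z/E)² = 0.181 × 0.819 × (1.960/0.02)² = 1423.69
Round up: n = 1424.

1424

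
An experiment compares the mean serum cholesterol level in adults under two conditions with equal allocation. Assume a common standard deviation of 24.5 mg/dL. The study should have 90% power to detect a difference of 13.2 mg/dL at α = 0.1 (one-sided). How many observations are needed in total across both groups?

92 total

For two equal groups, n per group = 2·((z_α + z_β)·σ/δ)².
z_α = 1.282; z_β = 1.282 (power 90%).
n = 2 × (2.564 × 24.5 / 13.2)² = 2 × 22.65 = 45.30
Round up: n = 46 per group.
Total across both groups: 2 × 46 = 92.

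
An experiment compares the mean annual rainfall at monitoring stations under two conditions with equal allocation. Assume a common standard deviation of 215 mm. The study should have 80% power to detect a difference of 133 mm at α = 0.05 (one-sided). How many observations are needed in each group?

33 per group

For two equal groups, n per group = 2·((z_α + z_β)·σ/δ)².
z_α = 1.645; z_β = 0.842 (power 80%).
n = 2 × (2.487 × 215 / 133)² = 2 × 16.16 = 32.32
Round up: n = 33 per group.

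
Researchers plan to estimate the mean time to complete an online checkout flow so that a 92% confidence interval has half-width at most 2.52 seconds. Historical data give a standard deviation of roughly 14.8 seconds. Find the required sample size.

106

For a mean, the margin of error is E = z·σ/√n, so n = (zσ/E)².
At 92% confidence, z = 1.751.
n = (1.751 × 14.8 / 2.52)² = 105.75
Round up: n = 106.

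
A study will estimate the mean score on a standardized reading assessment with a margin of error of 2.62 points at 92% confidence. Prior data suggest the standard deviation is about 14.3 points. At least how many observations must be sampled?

For a mean, the margin of error is E = z·σ/√n, so n = (zσ/E)².
At 92% confidence, z = 1.751.
n = (1.751 × 14.3 / 2.62)² = 91.34
Round up: n = 92.

n = 92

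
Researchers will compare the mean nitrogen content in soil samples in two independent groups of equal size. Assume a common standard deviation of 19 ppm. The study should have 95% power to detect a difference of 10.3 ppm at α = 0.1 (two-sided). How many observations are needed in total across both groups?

148 total

For two equal groups, n per group = 2·((z_{α/2} + z_β)·σ/δ)².
z_{α/2} = 1.645; z_β = 1.645 (power 95%).
n = 2 × (3.290 × 19 / 10.3)² = 2 × 36.83 = 73.66
Round up: n = 74 per group.
Total across both groups: 2 × 74 = 148.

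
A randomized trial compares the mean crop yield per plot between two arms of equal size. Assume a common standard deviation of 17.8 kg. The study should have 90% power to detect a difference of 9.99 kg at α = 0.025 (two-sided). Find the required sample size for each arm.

79 per group

For two equal groups, n per group = 2·((z_{α/2} + z_β)·σ/δ)².
z_{α/2} = 2.241; z_β = 1.282 (power 90%).
n = 2 × (3.523 × 17.8 / 9.99)² = 2 × 39.40 = 78.80
Round up: n = 79 per group.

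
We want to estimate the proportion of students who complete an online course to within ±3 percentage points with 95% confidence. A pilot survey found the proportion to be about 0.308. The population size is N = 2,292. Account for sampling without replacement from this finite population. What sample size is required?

652

For a proportion with margin E = 0.03 at 95% confidence, z = 1.960.
n = p̂(1−p̂)(z/E)² = 0.308 × 0.692 × (1.960/0.03)² = 909.76 — call this n₀.
Finite-population correction with N = 2,292: n = n₀ / (1 + (n₀−1)/N) = 909.76 / 1.396 = 651.69
Round up: n = 652.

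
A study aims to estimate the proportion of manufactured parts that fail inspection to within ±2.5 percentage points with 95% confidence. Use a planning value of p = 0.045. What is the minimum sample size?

n = 265

For a proportion with margin E = 0.025 at 95% confidence, z = 1.960.
n = p̂(1−p̂)(z/E)² = 0.045 × 0.955 × (1.960/0.025)² = 264.15
Round up: n = 265.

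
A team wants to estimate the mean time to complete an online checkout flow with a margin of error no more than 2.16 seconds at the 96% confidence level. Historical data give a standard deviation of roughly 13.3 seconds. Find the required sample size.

For a mean, the margin of error is E = z·σ/√n, so n = (zσ/E)².
At 96% confidence, z = 2.054.
n = (2.054 × 13.3 / 2.16)² = 159.95
Round up: n = 160.

n = 160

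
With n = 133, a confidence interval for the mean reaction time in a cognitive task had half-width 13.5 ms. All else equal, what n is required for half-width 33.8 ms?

Margin of error scales as 1/√n, so n₂ = n₁·(E₁/E₂)².
n₂ = 133 × (13.5/33.8)² = 133 × 0.1595 = 21.21
Round up: n₂ = 22.

22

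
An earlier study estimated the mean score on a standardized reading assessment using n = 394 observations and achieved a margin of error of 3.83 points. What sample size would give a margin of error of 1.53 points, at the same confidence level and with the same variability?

Margin of error scales as 1/√n, so n₂ = n₁·(E₁/E₂)².
n₂ = 394 × (3.83/1.53)² = 394 × 6.266 = 2468.80
Round up: n₂ = 2469.

2469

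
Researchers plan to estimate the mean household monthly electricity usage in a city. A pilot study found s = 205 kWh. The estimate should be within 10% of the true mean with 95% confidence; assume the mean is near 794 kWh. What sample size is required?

For a mean, the margin of error is E = z·σ/√n, so n = (zσ/E)².
At 95% confidence, z = 1.960.
E = 10% of 794 = 79.4 kWh.
n = (1.960 × 205 / 79.4)² = 25.61
Round up: n = 26.

26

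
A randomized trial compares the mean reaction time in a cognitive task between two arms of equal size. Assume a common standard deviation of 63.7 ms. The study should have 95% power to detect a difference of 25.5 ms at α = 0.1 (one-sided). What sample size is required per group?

107 per group

For two equal groups, n per group = 2·((z_α + z_β)·σ/δ)².
z_α = 1.282; z_β = 1.645 (power 95%).
n = 2 × (2.927 × 63.7 / 25.5)² = 2 × 53.46 = 106.92
Round up: n = 107 per group.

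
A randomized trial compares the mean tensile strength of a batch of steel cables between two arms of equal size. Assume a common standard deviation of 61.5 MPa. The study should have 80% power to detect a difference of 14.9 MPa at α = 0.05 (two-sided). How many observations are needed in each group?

268 per group

For two equal groups, n per group = 2·((z_{α/2} + z_β)·σ/δ)².
z_{α/2} = 1.960; z_β = 0.842 (power 80%).
n = 2 × (2.802 × 61.5 / 14.9)² = 2 × 133.76 = 267.52
Round up: n = 268 per group.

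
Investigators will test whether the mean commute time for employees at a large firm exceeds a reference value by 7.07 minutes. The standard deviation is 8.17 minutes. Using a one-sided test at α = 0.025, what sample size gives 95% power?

For a one-sample z-test, n = ((z_α + z_β)·σ/δ)².
z_α = 1.960 (one-sided α = 0.025); z_β = 1.645 (power 95% → β = 0.05).
n = (3.605 × 8.17 / 7.07)² = 17.35
Round up: n = 18.

n = 18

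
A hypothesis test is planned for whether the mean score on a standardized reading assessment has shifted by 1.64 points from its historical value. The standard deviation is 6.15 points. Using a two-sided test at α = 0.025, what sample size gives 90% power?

For a one-sample z-test, n = ((z_{α/2} + z_β)·σ/δ)².
z_{α/2} = 2.241 (two-sided α = 0.025); z_β = 1.282 (power 90% → β = 0.1).
n = (3.523 × 6.15 / 1.64)² = 174.54
Round up: n = 175.

n = 175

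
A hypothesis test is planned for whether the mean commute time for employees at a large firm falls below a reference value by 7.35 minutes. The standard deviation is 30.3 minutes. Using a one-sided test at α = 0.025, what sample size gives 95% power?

221

For a one-sample z-test, n = ((z_α + z_β)·σ/δ)².
z_α = 1.960 (one-sided α = 0.025); z_β = 1.645 (power 95% → β = 0.05).
n = (3.605 × 30.3 / 7.35)² = 220.86
Round up: n = 221.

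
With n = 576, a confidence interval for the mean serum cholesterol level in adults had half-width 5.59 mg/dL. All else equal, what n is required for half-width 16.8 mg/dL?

Margin of error scales as 1/√n, so n₂ = n₁·(E₁/E₂)².
n₂ = 576 × (5.59/16.8)² = 576 × 0.1107 = 63.76
Round up: n₂ = 64.

64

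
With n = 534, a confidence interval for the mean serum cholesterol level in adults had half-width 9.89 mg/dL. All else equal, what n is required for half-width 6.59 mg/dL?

1203

Margin of error scales as 1/√n, so n₂ = n₁·(E₁/E₂)².
n₂ = 534 × (9.89/6.59)² = 534 × 2.252 = 1202.57
Round up: n₂ = 1203.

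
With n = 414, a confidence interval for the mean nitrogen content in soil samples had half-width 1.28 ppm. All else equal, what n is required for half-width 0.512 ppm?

Margin of error scales as 1/√n, so n₂ = n₁·(E₁/E₂)².
n₂ = 414 × (1.28/0.512)² = 414 × 6.25 = 2587.50
Round up: n₂ = 2588.

2588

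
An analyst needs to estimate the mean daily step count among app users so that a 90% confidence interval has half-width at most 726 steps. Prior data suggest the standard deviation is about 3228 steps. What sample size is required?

54

For a mean, the margin of error is E = z·σ/√n, so n = (zσ/E)².
At 90% confidence, z = 1.645.
n = (1.645 × 3228 / 726)² = 53.50
Round up: n = 54.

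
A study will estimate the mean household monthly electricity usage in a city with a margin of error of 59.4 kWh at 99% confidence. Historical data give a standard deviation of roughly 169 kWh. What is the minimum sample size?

54

For a mean, the margin of error is E = z·σ/√n, so n = (zσ/E)².
At 99% confidence, z = 2.576.
n = (2.576 × 169 / 59.4)² = 53.71
Round up: n = 54.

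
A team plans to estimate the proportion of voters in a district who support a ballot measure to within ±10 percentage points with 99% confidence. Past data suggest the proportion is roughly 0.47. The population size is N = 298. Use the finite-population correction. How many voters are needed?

For a proportion with margin E = 0.1 at 99% confidence, z = 2.576.
n = p̂(1−p̂)(z/E)² = 0.47 × 0.53 × (2.576/0.1)² = 165.30 — call this n₀.
Finite-population correction with N = 298: n = n₀ / (1 + (n₀−1)/N) = 165.30 / 1.551 = 106.58
Round up: n = 107.

107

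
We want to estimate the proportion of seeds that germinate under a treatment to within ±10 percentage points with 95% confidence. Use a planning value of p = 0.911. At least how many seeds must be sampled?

n = 32

For a proportion with margin E = 0.1 at 95% confidence, z = 1.960.
n = p̂(1−p̂)(z/E)² = 0.911 × 0.089 × (1.960/0.1)² = 31.15
Round up: n = 32.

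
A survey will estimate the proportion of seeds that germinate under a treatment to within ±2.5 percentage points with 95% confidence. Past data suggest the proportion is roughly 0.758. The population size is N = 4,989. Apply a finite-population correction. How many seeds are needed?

920

For a proportion with margin E = 0.025 at 95% confidence, z = 1.960.
n = p̂(1−p̂)(z/E)² = 0.758 × 0.242 × (1.960/0.025)² = 1127.50 — call this n₀.
Finite-population correction with N = 4,989: n = n₀ / (1 + (n₀−1)/N) = 1127.50 / 1.226 = 919.66
Round up: n = 920.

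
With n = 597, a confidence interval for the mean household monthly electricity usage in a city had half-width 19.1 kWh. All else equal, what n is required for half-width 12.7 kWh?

1351

Margin of error scales as 1/√n, so n₂ = n₁·(E₁/E₂)².
n₂ = 597 × (19.1/12.7)² = 597 × 2.262 = 1350.41
Round up: n₂ = 1351.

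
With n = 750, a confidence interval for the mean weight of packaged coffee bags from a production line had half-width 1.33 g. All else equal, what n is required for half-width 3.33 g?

Margin of error scales as 1/√n, so n₂ = n₁·(E₁/E₂)².
n₂ = 750 × (1.33/3.33)² = 750 × 0.1595 = 119.62
Round up: n₂ = 120.

120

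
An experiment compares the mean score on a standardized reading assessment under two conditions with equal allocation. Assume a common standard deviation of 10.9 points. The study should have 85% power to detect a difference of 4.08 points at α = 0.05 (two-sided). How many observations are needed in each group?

For two equal groups, n per group = 2·((z_{α/2} + z_β)·σ/δ)².
z_{α/2} = 1.960; z_β = 1.036 (power 85%).
n = 2 × (2.996 × 10.9 / 4.08)² = 2 × 64.06 = 128.12
Round up: n = 129 per group.

129 per group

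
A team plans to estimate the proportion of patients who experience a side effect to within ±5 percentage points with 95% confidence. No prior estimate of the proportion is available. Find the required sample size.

385

For a proportion with margin E = 0.05 at 95% confidence, z = 1.960.
With no prior estimate, use p = 0.5, which maximizes p(1−p) at 0.25.
n = 0.25 × (z/E)² = 0.25 × (1.960/0.05)² = 384.16
Round up: n = 385.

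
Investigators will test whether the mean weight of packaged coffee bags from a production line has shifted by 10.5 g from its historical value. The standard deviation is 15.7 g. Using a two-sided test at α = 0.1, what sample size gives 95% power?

25

For a one-sample z-test, n = ((z_{α/2} + z_β)·σ/δ)².
z_{α/2} = 1.645 (two-sided α = 0.1); z_β = 1.645 (power 95% → β = 0.05).
n = (3.290 × 15.7 / 10.5)² = 24.20
Round up: n = 25.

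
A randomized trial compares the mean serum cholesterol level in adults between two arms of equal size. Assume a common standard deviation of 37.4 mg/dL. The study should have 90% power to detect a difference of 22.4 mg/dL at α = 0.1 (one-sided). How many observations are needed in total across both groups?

74 total

For two equal groups, n per group = 2·((z_α + z_β)·σ/δ)².
z_α = 1.282; z_β = 1.282 (power 90%).
n = 2 × (2.564 × 37.4 / 22.4)² = 2 × 18.33 = 36.66
Round up: n = 37 per group.
Total across both groups: 2 × 37 = 74.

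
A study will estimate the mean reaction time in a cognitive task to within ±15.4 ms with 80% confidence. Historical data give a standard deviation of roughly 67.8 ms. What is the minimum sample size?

For a mean, the margin of error is E = z·σ/√n, so n = (zσ/E)².
At 80% confidence, z = 1.282.
n = (1.282 × 67.8 / 15.4)² = 31.86
Round up: n = 32.

n = 32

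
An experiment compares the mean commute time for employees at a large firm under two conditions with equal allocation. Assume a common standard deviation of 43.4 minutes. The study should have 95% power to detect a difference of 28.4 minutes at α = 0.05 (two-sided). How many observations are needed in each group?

For two equal groups, n per group = 2·((z_{α/2} + z_β)·σ/δ)².
z_{α/2} = 1.960; z_β = 1.645 (power 95%).
n = 2 × (3.605 × 43.4 / 28.4)² = 2 × 30.35 = 60.70
Round up: n = 61 per group.

61 per group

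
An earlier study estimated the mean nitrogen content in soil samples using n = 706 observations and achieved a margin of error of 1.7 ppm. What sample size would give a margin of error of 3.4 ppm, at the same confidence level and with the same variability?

n = 177

Margin of error scales as 1/√n, so n₂ = n₁·(E₁/E₂)².
n₂ = 706 × (1.7/3.4)² = 706 × 0.25 = 176.50
Round up: n₂ = 177.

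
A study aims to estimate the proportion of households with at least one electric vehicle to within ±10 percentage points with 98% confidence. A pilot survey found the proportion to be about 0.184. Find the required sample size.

For a proportion with margin E = 0.1 at 98% confidence, z = 2.326.
n = p̂(1−p̂)(z/E)² = 0.184 × 0.816 × (2.326/0.1)² = 81.23
Round up: n = 82.

n = 82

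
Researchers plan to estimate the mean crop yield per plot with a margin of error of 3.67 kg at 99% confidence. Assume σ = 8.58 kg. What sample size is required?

37

For a mean, the margin of error is E = z·σ/√n, so n = (zσ/E)².
At 99% confidence, z = 2.576.
n = (2.576 × 8.58 / 3.67)² = 36.27
Round up: n = 37.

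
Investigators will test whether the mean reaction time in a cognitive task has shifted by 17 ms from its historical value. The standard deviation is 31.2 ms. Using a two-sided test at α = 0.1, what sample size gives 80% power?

For a one-sample z-test, n = ((z_{α/2} + z_β)·σ/δ)².
z_{α/2} = 1.645 (two-sided α = 0.1); z_β = 0.842 (power 80% → β = 0.2).
n = (2.487 × 31.2 / 17)² = 20.83
Round up: n = 21.

21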